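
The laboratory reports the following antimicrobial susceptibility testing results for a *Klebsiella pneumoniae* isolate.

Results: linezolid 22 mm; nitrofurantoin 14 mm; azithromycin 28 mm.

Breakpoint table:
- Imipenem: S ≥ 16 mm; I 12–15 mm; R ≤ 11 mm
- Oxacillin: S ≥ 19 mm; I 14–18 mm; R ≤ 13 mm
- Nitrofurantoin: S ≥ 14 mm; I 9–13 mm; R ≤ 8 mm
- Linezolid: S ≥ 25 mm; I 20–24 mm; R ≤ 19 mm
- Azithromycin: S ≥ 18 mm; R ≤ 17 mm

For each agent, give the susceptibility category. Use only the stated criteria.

Linezolid: 22 mm is in 20–24 mm → intermediate
Nitrofurantoin (14 mm) ≥ 14 mm — susceptible
Azithromycin (28 mm) ≥ 18 mm — susceptible

I, S, S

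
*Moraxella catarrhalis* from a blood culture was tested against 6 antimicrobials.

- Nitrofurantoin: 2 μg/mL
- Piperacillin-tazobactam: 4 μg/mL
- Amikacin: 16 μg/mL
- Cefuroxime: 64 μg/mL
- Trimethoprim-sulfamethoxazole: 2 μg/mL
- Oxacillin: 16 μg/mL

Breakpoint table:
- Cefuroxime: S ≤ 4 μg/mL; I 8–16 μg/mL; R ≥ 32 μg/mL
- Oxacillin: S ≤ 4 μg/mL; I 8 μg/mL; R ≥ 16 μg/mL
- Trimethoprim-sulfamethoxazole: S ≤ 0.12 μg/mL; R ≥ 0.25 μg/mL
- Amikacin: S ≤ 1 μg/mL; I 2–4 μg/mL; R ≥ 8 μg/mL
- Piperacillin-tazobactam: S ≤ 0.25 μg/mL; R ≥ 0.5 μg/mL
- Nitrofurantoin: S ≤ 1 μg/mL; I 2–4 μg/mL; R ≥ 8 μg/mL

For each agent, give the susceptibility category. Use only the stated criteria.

I, R, R, R, R, R

Nitrofurantoin (2 μg/mL) in 2–4 μg/mL → intermediate
Piperacillin-tazobactam (4 μg/mL) ≥ 0.5 μg/mL — resistant
Amikacin (16 μg/mL) ≥ 8 μg/mL — R
Cefuroxime: 64 μg/mL is ≥ 32 μg/mL — resistant
Trimethoprim-sulfamethoxazole: 2 μg/mL is ≥ 0.25 μg/mL — Resistant
Oxacillin (16 μg/mL) ≥ 16 μg/mL — Resistant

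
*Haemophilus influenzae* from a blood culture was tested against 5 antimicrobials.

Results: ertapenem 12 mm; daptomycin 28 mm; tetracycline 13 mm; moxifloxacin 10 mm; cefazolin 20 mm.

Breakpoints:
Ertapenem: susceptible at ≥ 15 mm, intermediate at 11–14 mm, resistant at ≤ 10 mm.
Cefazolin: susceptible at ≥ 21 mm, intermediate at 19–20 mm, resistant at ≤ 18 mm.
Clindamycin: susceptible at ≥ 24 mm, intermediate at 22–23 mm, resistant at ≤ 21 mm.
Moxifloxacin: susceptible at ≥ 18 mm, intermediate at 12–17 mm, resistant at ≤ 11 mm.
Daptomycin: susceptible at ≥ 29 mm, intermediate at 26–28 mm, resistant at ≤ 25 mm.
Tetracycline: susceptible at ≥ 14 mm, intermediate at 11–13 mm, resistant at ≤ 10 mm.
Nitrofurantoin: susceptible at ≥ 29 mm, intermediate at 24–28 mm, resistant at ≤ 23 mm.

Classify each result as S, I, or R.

Ertapenem 12 mm: in 11–14 mm ⇒ Intermediate
Daptomycin (28 mm) in 26–28 mm → intermediate
Tetracycline 13 mm: in 11–13 mm → Intermediate
Moxifloxacin (10 mm) ≤ 11 mm → resistant
Cefazolin (20 mm) in 19–20 mm → intermediate

I, I, I, R, I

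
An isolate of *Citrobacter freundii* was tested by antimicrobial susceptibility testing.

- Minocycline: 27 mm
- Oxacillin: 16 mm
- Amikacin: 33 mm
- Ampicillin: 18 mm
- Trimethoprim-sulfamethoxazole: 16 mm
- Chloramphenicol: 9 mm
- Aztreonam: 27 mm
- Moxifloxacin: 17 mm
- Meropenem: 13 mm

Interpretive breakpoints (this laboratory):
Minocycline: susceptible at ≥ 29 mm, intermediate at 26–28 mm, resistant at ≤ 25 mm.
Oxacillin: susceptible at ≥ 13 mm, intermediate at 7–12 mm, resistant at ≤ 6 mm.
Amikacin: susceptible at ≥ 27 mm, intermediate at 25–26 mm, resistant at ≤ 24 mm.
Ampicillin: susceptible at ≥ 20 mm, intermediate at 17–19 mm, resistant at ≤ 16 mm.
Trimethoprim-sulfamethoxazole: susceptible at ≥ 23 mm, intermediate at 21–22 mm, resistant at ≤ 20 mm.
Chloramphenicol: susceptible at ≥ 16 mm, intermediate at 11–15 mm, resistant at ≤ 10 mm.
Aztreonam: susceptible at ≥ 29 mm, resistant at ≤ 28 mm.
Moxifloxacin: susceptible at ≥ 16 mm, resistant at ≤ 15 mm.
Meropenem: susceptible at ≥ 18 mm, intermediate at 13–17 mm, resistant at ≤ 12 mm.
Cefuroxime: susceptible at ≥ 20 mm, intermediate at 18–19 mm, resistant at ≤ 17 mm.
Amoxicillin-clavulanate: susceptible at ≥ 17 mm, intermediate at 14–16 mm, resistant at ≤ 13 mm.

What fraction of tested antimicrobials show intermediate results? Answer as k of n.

3 of 9

Minocycline (27 mm) in 26–28 mm ⇒ intermediate
Oxacillin 16 mm: ≥ 13 mm — susceptible
Amikacin (33 mm) ≥ 27 mm — Susceptible
Ampicillin 18 mm: in 17–19 mm — I
Trimethoprim-sulfamethoxazole: 16 mm is ≤ 20 mm — resistant
Chloramphenicol (9 mm) ≤ 10 mm — resistant
Aztreonam (27 mm) ≤ 28 mm ⇒ R
Moxifloxacin (17 mm) ≥ 16 mm ⇒ susceptible
Meropenem: 13 mm is in 13–17 mm → intermediate
Intermediate: 3/9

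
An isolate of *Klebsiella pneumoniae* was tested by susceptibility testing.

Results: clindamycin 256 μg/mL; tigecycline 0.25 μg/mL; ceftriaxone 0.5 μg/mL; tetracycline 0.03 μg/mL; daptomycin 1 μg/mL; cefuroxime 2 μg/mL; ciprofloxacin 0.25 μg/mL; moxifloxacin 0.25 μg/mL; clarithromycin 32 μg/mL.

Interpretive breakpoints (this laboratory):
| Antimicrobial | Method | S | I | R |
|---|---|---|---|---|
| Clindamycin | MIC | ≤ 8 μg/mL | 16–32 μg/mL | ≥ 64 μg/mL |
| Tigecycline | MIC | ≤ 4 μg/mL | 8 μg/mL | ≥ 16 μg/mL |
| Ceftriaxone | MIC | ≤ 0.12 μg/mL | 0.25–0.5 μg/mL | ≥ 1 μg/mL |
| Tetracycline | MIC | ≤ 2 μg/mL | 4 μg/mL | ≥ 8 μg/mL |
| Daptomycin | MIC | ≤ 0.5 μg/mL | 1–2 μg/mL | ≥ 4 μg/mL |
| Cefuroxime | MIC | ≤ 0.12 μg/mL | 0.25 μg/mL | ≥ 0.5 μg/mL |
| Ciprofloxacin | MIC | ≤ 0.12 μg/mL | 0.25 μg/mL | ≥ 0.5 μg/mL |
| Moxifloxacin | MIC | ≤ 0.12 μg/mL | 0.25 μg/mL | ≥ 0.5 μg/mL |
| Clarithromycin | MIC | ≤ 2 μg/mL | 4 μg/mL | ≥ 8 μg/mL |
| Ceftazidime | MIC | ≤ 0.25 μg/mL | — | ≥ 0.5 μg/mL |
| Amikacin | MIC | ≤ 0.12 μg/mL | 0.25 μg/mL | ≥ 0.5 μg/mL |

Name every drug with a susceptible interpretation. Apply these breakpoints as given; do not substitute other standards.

tigecycline, tetracycline

Clindamycin: 256 μg/mL is ≥ 64 μg/mL — R
Tigecycline: 0.25 μg/mL is ≤ 4 μg/mL ⇒ susceptible
Ceftriaxone (0.5 μg/mL) in 0.25–0.5 μg/mL → I
Tetracycline 0.03 μg/mL: ≤ 2 μg/mL — Susceptible
Daptomycin (1 μg/mL) in 1–2 μg/mL → intermediate
Cefuroxime 2 μg/mL: ≥ 0.5 μg/mL ⇒ R
Ciprofloxacin: 0.25 μg/mL is = 0.25 μg/mL → intermediate
Moxifloxacin (0.25 μg/mL) = 0.25 μg/mL → I
Clarithromycin (32 μg/mL) ≥ 8 μg/mL → resistant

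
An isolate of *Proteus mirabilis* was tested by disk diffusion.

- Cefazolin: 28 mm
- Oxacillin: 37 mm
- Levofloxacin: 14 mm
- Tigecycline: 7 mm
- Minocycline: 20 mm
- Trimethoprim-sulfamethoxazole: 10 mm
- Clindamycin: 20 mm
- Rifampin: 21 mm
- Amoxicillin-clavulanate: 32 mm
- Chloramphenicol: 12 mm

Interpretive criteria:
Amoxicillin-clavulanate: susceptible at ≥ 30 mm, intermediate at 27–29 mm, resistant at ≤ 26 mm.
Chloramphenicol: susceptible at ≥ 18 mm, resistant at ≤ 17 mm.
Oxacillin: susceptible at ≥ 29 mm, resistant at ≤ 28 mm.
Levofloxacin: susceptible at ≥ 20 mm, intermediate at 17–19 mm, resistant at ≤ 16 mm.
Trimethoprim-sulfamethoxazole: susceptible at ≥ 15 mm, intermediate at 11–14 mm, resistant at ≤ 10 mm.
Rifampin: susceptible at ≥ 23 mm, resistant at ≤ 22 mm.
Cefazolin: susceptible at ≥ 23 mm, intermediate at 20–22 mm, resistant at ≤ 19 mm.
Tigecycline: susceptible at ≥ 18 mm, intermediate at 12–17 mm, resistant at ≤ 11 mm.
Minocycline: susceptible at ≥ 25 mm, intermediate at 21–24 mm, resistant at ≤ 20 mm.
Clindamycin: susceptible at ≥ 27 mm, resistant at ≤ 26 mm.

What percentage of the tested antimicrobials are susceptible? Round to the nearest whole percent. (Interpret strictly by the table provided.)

Cefazolin: 28 mm is ≥ 23 mm — Susceptible
Oxacillin 37 mm: ≥ 29 mm — Susceptible
Levofloxacin 14 mm: ≤ 16 mm ⇒ R
Tigecycline (7 mm) ≤ 11 mm — R
Minocycline 20 mm: ≤ 20 mm → resistant
Trimethoprim-sulfamethoxazole: 10 mm is ≤ 10 mm ⇒ R
Clindamycin: 20 mm is ≤ 26 mm ⇒ resistant
Rifampin 21 mm: ≤ 22 mm → resistant
Amoxicillin-clavulanate (32 mm) ≥ 30 mm — S
Chloramphenicol: 12 mm is ≤ 17 mm — resistant
Susceptible: 3/10

30%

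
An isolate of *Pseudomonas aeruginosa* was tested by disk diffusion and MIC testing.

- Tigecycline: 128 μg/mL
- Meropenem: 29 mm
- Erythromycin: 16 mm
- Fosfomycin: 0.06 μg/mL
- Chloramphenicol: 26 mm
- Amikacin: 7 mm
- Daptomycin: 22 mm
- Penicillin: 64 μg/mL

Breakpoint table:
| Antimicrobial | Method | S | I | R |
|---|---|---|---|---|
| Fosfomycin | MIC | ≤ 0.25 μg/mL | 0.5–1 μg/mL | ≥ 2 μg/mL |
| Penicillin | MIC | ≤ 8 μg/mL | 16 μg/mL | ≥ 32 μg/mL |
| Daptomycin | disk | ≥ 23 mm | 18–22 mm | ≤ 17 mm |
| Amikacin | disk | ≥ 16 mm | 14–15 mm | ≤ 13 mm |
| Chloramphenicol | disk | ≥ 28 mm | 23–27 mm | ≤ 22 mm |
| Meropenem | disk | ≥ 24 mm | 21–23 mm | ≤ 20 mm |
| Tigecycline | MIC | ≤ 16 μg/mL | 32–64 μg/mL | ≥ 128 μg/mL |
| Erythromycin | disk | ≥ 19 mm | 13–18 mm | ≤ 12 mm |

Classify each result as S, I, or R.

Tigecycline (128 μg/mL) ≥ 128 μg/mL — R
Meropenem (29 mm) ≥ 24 mm — susceptible
Erythromycin: 16 mm is in 13–18 mm — I
Fosfomycin 0.06 μg/mL: ≤ 0.25 μg/mL → susceptible
Chloramphenicol: 26 mm is in 23–27 mm — Intermediate
Amikacin: 7 mm is ≤ 13 mm ⇒ Resistant
Daptomycin: 22 mm is in 18–22 mm ⇒ Intermediate
Penicillin: 64 μg/mL is ≥ 32 μg/mL — R

R, S, I, S, I, R, I, R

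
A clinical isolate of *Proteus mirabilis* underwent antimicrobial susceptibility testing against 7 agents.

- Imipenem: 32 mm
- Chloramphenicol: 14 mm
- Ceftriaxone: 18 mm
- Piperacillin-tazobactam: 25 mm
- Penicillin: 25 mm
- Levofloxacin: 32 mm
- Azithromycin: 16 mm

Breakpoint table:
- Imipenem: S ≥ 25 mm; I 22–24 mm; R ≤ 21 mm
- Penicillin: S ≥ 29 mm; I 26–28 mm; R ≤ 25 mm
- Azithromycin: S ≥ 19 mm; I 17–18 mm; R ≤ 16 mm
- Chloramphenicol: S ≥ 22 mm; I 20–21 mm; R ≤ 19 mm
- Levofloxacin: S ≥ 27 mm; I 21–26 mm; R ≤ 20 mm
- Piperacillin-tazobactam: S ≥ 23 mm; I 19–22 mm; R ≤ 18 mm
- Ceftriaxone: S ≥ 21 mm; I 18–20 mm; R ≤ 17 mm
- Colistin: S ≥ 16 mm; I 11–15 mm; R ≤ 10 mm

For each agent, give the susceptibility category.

Imipenem 32 mm: ≥ 25 mm → susceptible
Chloramphenicol (14 mm) ≤ 19 mm ⇒ Resistant
Ceftriaxone: 18 mm is in 18–20 mm → I
Piperacillin-tazobactam 25 mm: ≥ 23 mm → susceptible
Penicillin: 25 mm is ≤ 25 mm ⇒ Resistant
Levofloxacin: 32 mm is ≥ 27 mm ⇒ susceptible
Azithromycin: 16 mm is ≤ 16 mm — R

S, R, I, S, R, S, R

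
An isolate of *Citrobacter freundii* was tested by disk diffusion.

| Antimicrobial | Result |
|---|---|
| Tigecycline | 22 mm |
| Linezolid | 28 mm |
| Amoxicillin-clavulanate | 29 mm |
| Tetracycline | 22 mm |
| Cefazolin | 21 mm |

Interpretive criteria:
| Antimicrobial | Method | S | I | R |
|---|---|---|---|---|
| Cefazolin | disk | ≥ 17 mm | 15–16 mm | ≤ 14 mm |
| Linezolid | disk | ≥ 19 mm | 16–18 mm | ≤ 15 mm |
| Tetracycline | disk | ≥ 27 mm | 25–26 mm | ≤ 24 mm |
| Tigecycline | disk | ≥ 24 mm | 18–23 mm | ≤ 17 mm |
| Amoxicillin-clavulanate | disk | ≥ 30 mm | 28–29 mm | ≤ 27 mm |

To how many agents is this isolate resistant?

1

Tigecycline 22 mm: in 18–23 mm → intermediate
Linezolid: 28 mm is ≥ 19 mm → S
Amoxicillin-clavulanate: 29 mm is in 28–29 mm — Intermediate
Tetracycline 22 mm: ≤ 24 mm → R
Cefazolin (21 mm) ≥ 17 mm ⇒ susceptible
Resistant: 1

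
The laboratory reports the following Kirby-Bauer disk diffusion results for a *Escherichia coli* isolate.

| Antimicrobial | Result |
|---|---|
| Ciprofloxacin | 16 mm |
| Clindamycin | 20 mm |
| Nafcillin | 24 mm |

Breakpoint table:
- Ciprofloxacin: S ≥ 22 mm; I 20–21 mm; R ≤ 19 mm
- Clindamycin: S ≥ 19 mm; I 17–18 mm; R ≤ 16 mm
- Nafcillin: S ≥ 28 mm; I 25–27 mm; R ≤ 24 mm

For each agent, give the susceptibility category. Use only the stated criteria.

Ciprofloxacin 16 mm: ≤ 19 mm ⇒ R
Clindamycin (20 mm) ≥ 19 mm ⇒ S
Nafcillin 24 mm: ≤ 24 mm — R

R, S, R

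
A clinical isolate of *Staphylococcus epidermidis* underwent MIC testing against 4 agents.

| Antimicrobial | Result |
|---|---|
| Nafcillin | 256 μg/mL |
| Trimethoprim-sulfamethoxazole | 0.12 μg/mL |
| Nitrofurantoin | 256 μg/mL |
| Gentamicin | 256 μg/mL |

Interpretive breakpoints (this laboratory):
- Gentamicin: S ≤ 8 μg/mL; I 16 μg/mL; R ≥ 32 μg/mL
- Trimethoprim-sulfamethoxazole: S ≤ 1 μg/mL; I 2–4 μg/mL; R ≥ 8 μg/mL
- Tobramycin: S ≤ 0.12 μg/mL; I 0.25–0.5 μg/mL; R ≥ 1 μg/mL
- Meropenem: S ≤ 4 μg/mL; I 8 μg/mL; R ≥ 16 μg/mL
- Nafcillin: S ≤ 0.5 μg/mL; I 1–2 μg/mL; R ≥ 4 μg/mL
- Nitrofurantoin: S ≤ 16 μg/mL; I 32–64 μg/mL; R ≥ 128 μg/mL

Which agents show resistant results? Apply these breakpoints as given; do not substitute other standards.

Nafcillin (256 μg/mL) ≥ 4 μg/mL → resistant
Trimethoprim-sulfamethoxazole (0.12 μg/mL) ≤ 1 μg/mL ⇒ Susceptible
Nitrofurantoin (256 μg/mL) ≥ 128 μg/mL → resistant
Gentamicin (256 μg/mL) ≥ 32 μg/mL ⇒ R

nafcillin, nitrofurantoin, gentamicin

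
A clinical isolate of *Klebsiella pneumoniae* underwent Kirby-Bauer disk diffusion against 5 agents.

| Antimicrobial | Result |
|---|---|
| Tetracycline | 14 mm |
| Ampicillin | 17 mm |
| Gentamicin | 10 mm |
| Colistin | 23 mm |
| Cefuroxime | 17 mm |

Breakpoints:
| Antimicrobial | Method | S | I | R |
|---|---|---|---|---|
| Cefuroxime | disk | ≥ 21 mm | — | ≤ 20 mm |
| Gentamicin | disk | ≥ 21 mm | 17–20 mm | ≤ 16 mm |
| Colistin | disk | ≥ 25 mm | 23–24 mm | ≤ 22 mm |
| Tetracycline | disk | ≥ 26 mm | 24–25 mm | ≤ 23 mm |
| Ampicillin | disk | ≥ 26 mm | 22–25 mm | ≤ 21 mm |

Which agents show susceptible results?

none

Tetracycline 14 mm: ≤ 23 mm ⇒ R
Ampicillin 17 mm: ≤ 21 mm ⇒ R
Gentamicin (10 mm) ≤ 16 mm — R
Colistin: 23 mm is in 23–24 mm ⇒ I
Cefuroxime 17 mm: ≤ 20 mm → Resistant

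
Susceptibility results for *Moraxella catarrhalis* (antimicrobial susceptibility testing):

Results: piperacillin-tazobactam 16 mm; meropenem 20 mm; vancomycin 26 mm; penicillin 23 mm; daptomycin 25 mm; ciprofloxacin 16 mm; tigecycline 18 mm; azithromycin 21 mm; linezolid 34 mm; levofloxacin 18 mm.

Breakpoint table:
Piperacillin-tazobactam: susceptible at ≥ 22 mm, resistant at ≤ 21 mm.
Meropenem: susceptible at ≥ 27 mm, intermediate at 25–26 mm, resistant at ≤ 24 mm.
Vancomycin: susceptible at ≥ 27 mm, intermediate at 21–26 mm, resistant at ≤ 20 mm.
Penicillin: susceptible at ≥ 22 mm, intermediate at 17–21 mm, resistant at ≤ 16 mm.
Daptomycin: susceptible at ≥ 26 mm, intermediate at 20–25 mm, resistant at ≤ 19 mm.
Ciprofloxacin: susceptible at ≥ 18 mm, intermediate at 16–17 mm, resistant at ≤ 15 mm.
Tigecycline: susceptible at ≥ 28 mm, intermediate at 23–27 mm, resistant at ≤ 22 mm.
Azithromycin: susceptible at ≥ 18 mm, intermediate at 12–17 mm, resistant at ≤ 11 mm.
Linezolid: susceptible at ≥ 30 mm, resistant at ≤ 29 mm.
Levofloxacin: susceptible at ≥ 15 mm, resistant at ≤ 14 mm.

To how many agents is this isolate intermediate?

3

Piperacillin-tazobactam (16 mm) ≤ 21 mm → Resistant
Meropenem 20 mm: ≤ 24 mm ⇒ R
Vancomycin 26 mm: in 21–26 mm → I
Penicillin: 23 mm is ≥ 22 mm ⇒ Susceptible
Daptomycin 25 mm: in 20–25 mm — Intermediate
Ciprofloxacin: 16 mm is in 16–17 mm — I
Tigecycline: 18 mm is ≤ 22 mm → resistant
Azithromycin 21 mm: ≥ 18 mm ⇒ S
Linezolid 34 mm: ≥ 30 mm — Susceptible
Levofloxacin: 18 mm is ≥ 15 mm — S
Intermediate: 3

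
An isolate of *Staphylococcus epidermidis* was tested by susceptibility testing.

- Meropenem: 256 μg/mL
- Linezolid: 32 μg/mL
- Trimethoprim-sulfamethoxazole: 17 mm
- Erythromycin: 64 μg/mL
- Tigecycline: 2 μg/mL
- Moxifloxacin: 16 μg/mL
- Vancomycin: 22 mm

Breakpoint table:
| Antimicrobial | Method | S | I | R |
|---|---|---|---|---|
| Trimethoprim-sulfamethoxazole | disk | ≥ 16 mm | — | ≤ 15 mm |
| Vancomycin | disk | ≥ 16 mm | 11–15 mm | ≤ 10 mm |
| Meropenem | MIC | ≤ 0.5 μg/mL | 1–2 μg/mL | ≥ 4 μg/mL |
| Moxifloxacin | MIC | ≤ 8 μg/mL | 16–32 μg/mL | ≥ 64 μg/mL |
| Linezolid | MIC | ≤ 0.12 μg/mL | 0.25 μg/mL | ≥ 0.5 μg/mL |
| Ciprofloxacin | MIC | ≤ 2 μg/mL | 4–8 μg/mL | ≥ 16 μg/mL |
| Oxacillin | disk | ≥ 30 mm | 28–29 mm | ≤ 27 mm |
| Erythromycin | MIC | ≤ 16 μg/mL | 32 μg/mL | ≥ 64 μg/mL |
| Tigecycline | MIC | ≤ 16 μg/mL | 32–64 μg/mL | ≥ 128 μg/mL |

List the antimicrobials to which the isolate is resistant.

meropenem, linezolid, erythromycin

Meropenem 256 μg/mL: ≥ 4 μg/mL ⇒ R
Linezolid: 32 μg/mL is ≥ 0.5 μg/mL — R
Trimethoprim-sulfamethoxazole 17 mm: ≥ 16 mm → S
Erythromycin: 64 μg/mL is ≥ 64 μg/mL ⇒ Resistant
Tigecycline 2 μg/mL: ≤ 16 μg/mL ⇒ Susceptible
Moxifloxacin (16 μg/mL) in 16–32 μg/mL ⇒ Intermediate
Vancomycin (22 mm) ≥ 16 mm — Susceptible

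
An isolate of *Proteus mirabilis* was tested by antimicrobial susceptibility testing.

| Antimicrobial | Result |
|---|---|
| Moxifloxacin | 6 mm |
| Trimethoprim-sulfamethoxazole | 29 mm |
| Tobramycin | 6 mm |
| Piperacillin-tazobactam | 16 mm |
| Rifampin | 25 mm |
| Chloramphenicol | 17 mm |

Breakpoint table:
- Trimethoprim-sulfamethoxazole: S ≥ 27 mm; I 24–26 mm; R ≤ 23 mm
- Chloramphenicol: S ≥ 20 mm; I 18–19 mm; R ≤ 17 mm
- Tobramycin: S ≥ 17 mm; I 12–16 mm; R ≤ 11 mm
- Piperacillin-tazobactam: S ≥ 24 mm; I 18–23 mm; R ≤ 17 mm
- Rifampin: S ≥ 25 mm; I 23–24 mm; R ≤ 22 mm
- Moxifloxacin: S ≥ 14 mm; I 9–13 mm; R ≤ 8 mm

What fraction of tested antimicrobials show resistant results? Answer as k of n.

4 of 6

Moxifloxacin: 6 mm is ≤ 8 mm ⇒ R
Trimethoprim-sulfamethoxazole 29 mm: ≥ 27 mm ⇒ Susceptible
Tobramycin: 6 mm is ≤ 11 mm — R
Piperacillin-tazobactam: 16 mm is ≤ 17 mm ⇒ R
Rifampin (25 mm) ≥ 25 mm ⇒ Susceptible
Chloramphenicol (17 mm) ≤ 17 mm → Resistant
Resistant: 4/6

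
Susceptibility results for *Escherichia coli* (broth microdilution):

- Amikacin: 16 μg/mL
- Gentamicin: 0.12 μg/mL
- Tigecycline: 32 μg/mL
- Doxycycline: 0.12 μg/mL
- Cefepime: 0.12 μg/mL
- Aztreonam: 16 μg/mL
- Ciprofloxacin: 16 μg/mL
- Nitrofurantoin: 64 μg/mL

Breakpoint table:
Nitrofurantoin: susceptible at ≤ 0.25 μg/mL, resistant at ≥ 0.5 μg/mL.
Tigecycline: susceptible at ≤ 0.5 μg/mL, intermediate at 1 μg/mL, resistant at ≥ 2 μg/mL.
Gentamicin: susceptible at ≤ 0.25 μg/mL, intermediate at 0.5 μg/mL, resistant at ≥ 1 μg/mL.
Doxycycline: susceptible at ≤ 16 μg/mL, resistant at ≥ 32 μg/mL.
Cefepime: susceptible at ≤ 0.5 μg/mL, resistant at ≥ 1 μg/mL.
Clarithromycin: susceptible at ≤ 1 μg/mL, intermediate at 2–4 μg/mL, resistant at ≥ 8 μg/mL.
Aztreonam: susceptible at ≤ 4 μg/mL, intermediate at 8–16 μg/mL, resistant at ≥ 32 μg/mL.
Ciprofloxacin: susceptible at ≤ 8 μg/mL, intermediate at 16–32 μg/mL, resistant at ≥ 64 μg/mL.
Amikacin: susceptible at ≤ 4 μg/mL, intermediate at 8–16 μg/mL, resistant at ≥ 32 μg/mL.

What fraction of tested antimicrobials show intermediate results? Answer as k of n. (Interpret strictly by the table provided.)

3 of 8

Amikacin: 16 μg/mL is in 8–16 μg/mL ⇒ intermediate
Gentamicin (0.12 μg/mL) ≤ 0.25 μg/mL — S
Tigecycline (32 μg/mL) ≥ 2 μg/mL ⇒ Resistant
Doxycycline (0.12 μg/mL) ≤ 16 μg/mL — S
Cefepime: 0.12 μg/mL is ≤ 0.5 μg/mL ⇒ Susceptible
Aztreonam 16 μg/mL: in 8–16 μg/mL ⇒ intermediate
Ciprofloxacin (16 μg/mL) in 16–32 μg/mL ⇒ Intermediate
Nitrofurantoin (64 μg/mL) ≥ 0.5 μg/mL — R
Intermediate: 3/8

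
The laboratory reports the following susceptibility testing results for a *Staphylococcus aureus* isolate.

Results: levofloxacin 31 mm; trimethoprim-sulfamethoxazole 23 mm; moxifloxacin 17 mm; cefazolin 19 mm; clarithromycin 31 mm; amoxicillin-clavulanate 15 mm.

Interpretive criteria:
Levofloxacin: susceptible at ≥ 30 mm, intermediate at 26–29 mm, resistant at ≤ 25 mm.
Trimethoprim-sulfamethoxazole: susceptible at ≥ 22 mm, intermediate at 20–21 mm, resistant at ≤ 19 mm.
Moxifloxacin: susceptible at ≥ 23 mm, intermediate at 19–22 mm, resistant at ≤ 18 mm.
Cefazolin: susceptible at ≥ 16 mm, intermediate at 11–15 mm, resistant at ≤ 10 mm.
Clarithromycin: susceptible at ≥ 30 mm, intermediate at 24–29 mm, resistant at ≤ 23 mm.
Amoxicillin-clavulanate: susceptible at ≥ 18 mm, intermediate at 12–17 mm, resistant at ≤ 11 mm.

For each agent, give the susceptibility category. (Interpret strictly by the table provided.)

Levofloxacin 31 mm: ≥ 30 mm → S
Trimethoprim-sulfamethoxazole (23 mm) ≥ 22 mm → S
Moxifloxacin: 17 mm is ≤ 18 mm ⇒ R
Cefazolin: 19 mm is ≥ 16 mm — susceptible
Clarithromycin: 31 mm is ≥ 30 mm ⇒ Susceptible
Amoxicillin-clavulanate 15 mm: in 12–17 mm — Intermediate

S, S, R, S, S, I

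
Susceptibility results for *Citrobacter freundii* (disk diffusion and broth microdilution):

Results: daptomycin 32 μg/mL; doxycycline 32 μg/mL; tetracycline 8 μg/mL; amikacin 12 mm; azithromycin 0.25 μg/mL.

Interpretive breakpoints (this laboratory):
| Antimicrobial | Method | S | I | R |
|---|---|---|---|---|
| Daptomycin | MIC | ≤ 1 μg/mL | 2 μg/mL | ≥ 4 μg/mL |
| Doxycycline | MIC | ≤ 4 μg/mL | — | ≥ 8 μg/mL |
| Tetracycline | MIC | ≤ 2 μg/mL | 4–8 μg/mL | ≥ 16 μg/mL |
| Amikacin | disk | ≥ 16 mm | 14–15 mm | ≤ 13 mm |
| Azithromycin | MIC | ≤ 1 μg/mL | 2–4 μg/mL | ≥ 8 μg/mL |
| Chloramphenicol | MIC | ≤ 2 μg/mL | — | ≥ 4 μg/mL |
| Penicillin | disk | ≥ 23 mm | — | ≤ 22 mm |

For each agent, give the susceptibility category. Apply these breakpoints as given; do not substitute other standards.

Daptomycin (32 μg/mL) ≥ 4 μg/mL — resistant
Doxycycline: 32 μg/mL is ≥ 8 μg/mL ⇒ resistant
Tetracycline (8 μg/mL) in 4–8 μg/mL → Intermediate
Amikacin: 12 mm is ≤ 13 mm — Resistant
Azithromycin (0.25 μg/mL) ≤ 1 μg/mL — Susceptible

R, R, I, R, S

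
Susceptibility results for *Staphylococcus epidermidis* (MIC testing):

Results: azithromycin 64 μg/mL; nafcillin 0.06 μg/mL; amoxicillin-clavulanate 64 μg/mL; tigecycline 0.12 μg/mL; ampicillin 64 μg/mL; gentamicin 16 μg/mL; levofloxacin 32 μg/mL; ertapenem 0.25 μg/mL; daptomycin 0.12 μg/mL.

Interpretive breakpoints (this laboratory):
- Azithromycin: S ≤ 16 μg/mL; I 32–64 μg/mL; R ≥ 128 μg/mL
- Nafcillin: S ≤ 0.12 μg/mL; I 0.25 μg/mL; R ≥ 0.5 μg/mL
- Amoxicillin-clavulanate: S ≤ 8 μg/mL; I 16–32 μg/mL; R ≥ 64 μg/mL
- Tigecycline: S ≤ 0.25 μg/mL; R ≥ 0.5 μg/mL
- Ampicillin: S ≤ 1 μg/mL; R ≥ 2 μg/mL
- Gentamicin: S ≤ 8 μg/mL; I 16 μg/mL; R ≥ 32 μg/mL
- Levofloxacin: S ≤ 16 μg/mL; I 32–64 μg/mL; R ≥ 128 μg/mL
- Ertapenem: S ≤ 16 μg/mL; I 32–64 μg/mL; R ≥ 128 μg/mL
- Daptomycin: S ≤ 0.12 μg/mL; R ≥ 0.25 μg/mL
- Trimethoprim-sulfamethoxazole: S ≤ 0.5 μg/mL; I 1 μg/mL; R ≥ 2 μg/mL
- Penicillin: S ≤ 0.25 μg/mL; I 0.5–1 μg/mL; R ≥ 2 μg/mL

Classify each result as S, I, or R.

Azithromycin 64 μg/mL: in 32–64 μg/mL ⇒ intermediate
Nafcillin (0.06 μg/mL) ≤ 0.12 μg/mL ⇒ susceptible
Amoxicillin-clavulanate (64 μg/mL) ≥ 64 μg/mL — resistant
Tigecycline 0.12 μg/mL: ≤ 0.25 μg/mL — susceptible
Ampicillin (64 μg/mL) ≥ 2 μg/mL → R
Gentamicin 16 μg/mL: = 16 μg/mL → Intermediate
Levofloxacin: 32 μg/mL is in 32–64 μg/mL — I
Ertapenem (0.25 μg/mL) ≤ 16 μg/mL → Susceptible
Daptomycin: 0.12 μg/mL is ≤ 0.12 μg/mL → Susceptible

I, S, R, S, R, I, I, S, S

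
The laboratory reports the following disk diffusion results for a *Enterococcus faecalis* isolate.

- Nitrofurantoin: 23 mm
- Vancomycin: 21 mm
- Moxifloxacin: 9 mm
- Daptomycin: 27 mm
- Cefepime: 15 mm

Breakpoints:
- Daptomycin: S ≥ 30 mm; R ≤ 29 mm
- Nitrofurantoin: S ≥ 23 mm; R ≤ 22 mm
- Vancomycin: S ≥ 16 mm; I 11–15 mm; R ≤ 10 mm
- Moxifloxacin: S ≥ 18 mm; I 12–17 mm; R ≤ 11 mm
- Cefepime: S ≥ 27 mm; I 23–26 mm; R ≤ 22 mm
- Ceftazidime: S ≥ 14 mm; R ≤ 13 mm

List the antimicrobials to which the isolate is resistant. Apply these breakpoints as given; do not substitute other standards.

Nitrofurantoin: 23 mm is ≥ 23 mm — S
Vancomycin (21 mm) ≥ 16 mm ⇒ S
Moxifloxacin 9 mm: ≤ 11 mm → Resistant
Daptomycin (27 mm) ≤ 29 mm ⇒ Resistant
Cefepime 15 mm: ≤ 22 mm — resistant

moxifloxacin, daptomycin, cefepime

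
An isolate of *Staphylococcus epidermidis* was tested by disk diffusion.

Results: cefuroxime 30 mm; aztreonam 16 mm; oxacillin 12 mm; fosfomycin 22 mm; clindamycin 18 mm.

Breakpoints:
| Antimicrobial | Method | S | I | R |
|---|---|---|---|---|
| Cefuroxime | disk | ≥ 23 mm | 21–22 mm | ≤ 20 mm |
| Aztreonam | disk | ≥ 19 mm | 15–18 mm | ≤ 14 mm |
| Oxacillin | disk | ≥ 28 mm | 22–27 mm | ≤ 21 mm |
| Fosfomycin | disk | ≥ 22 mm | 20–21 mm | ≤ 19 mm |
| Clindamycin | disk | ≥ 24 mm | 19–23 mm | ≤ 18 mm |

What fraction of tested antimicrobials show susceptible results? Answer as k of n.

2 of 5

Cefuroxime 30 mm: ≥ 23 mm → S
Aztreonam 16 mm: in 15–18 mm — I
Oxacillin (12 mm) ≤ 21 mm — Resistant
Fosfomycin 22 mm: ≥ 22 mm ⇒ susceptible
Clindamycin: 18 mm is ≤ 18 mm ⇒ resistant
Susceptible: 2/5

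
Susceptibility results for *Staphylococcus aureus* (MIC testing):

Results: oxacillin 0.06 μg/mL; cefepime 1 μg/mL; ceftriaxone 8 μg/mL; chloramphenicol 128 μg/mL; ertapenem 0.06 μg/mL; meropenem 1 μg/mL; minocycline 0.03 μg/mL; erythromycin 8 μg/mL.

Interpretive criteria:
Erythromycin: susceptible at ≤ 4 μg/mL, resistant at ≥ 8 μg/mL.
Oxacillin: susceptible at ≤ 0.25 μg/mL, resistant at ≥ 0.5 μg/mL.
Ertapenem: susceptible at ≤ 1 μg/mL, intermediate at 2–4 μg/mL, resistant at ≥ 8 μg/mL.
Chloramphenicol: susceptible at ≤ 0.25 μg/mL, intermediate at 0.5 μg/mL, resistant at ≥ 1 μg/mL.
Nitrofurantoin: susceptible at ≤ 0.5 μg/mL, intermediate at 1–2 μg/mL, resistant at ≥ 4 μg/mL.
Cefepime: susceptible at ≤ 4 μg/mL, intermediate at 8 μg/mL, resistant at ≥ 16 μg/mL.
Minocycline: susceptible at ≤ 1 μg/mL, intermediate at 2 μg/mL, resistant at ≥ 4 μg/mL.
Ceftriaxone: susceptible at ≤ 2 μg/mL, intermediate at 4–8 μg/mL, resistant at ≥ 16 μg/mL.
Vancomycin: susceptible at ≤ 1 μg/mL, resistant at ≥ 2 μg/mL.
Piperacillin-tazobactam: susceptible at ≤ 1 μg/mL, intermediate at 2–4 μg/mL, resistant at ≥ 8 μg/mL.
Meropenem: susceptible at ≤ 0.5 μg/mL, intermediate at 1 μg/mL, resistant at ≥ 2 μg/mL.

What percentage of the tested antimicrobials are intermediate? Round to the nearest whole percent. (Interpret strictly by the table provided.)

25%

Oxacillin (0.06 μg/mL) ≤ 0.25 μg/mL ⇒ Susceptible
Cefepime: 1 μg/mL is ≤ 4 μg/mL — S
Ceftriaxone: 8 μg/mL is in 4–8 μg/mL ⇒ Intermediate
Chloramphenicol 128 μg/mL: ≥ 1 μg/mL → Resistant
Ertapenem: 0.06 μg/mL is ≤ 1 μg/mL ⇒ S
Meropenem 1 μg/mL: = 1 μg/mL — intermediate
Minocycline 0.03 μg/mL: ≤ 1 μg/mL — susceptible
Erythromycin 8 μg/mL: ≥ 8 μg/mL ⇒ R
Intermediate: 2/8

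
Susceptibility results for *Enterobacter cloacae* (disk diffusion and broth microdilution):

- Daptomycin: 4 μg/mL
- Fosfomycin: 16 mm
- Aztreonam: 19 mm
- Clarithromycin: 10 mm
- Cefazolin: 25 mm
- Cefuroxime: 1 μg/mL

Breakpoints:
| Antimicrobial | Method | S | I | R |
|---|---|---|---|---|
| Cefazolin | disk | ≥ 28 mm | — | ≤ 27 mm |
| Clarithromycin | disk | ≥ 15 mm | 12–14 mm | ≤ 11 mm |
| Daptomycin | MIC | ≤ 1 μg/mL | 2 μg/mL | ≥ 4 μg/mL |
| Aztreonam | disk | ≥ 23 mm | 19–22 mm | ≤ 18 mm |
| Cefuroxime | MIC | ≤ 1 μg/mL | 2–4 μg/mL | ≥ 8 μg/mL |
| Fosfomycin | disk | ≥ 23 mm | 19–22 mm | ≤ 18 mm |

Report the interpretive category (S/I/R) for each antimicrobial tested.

R, R, I, R, R, S

Daptomycin: 4 μg/mL is ≥ 4 μg/mL ⇒ resistant
Fosfomycin: 16 mm is ≤ 18 mm ⇒ resistant
Aztreonam (19 mm) in 19–22 mm ⇒ intermediate
Clarithromycin 10 mm: ≤ 11 mm ⇒ resistant
Cefazolin 25 mm: ≤ 27 mm → Resistant
Cefuroxime 1 μg/mL: ≤ 1 μg/mL ⇒ susceptible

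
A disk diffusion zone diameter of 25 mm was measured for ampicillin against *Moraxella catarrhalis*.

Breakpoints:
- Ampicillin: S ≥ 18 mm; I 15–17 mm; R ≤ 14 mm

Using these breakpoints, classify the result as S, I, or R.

Susceptible

Ampicillin: 25 mm is ≥ 18 mm — susceptible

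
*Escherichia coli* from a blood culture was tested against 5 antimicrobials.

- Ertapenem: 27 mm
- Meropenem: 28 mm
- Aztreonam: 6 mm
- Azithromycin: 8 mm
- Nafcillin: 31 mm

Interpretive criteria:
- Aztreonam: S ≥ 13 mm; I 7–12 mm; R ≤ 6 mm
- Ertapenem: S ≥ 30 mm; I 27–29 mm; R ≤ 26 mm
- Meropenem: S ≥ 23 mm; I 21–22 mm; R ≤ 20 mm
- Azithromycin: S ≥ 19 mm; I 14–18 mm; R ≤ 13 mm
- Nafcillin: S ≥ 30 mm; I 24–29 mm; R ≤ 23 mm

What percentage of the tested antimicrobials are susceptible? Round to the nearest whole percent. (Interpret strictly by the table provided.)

40%

Ertapenem 27 mm: in 27–29 mm ⇒ intermediate
Meropenem 28 mm: ≥ 23 mm ⇒ S
Aztreonam: 6 mm is ≤ 6 mm — Resistant
Azithromycin (8 mm) ≤ 13 mm ⇒ R
Nafcillin 31 mm: ≥ 30 mm ⇒ S
Susceptible: 2/5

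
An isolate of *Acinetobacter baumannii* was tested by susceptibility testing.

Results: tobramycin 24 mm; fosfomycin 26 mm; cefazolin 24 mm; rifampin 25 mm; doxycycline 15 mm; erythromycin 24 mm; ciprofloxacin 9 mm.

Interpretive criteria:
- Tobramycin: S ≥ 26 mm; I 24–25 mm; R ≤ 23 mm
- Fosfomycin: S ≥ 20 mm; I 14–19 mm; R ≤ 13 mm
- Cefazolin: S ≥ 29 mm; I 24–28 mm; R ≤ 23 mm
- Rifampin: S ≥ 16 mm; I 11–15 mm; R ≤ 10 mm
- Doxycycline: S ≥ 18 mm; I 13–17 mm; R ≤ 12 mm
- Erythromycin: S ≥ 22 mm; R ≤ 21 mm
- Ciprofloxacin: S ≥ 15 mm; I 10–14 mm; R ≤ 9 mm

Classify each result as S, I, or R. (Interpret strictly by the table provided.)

Tobramycin (24 mm) in 24–25 mm — Intermediate
Fosfomycin (26 mm) ≥ 20 mm ⇒ Susceptible
Cefazolin: 24 mm is in 24–28 mm ⇒ intermediate
Rifampin 25 mm: ≥ 16 mm — Susceptible
Doxycycline (15 mm) in 13–17 mm → I
Erythromycin: 24 mm is ≥ 22 mm — susceptible
Ciprofloxacin 9 mm: ≤ 9 mm → resistant

I, S, I, S, I, S, R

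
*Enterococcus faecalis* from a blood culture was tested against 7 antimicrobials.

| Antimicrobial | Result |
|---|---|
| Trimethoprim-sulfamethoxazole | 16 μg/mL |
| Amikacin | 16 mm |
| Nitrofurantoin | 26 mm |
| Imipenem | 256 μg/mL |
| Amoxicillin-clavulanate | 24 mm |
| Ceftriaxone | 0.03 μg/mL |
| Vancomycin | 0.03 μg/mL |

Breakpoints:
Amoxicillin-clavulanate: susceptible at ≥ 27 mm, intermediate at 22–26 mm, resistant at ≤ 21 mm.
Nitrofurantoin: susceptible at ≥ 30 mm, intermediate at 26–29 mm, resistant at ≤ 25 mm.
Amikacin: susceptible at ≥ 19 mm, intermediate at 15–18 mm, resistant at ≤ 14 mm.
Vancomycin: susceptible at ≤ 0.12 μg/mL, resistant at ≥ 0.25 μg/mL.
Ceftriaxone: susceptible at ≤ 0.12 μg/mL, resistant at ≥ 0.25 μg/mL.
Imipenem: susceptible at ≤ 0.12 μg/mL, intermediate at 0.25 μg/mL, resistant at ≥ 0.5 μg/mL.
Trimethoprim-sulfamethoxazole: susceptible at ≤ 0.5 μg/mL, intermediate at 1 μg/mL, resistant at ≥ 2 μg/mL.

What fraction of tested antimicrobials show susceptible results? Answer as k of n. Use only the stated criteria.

Trimethoprim-sulfamethoxazole 16 μg/mL: ≥ 2 μg/mL → R
Amikacin: 16 mm is in 15–18 mm ⇒ intermediate
Nitrofurantoin 26 mm: in 26–29 mm — I
Imipenem: 256 μg/mL is ≥ 0.5 μg/mL — Resistant
Amoxicillin-clavulanate: 24 mm is in 22–26 mm → intermediate
Ceftriaxone (0.03 μg/mL) ≤ 0.12 μg/mL — S
Vancomycin (0.03 μg/mL) ≤ 0.12 μg/mL — S
Susceptible: 2/7

2 of 7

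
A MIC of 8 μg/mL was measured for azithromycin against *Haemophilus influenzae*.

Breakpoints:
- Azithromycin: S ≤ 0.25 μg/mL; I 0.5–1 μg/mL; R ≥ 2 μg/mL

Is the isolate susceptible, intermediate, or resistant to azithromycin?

Azithromycin: 8 μg/mL is ≥ 2 μg/mL ⇒ Resistant

R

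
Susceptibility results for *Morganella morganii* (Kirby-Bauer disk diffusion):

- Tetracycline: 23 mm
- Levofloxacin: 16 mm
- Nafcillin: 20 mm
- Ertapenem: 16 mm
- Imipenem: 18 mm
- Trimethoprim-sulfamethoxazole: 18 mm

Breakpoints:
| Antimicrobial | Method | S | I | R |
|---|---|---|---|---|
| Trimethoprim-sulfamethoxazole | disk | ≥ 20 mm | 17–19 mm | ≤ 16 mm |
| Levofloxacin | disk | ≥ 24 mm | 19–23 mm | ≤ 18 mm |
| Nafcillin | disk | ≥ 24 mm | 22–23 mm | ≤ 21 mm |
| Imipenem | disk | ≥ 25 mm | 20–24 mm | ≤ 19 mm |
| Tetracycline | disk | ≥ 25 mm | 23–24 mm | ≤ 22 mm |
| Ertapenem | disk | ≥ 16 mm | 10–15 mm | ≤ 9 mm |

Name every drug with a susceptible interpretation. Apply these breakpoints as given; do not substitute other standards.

Tetracycline 23 mm: in 23–24 mm ⇒ intermediate
Levofloxacin 16 mm: ≤ 18 mm → R
Nafcillin (20 mm) ≤ 21 mm → resistant
Ertapenem (16 mm) ≥ 16 mm ⇒ susceptible
Imipenem 18 mm: ≤ 19 mm → R
Trimethoprim-sulfamethoxazole 18 mm: in 17–19 mm — intermediate

ertapenem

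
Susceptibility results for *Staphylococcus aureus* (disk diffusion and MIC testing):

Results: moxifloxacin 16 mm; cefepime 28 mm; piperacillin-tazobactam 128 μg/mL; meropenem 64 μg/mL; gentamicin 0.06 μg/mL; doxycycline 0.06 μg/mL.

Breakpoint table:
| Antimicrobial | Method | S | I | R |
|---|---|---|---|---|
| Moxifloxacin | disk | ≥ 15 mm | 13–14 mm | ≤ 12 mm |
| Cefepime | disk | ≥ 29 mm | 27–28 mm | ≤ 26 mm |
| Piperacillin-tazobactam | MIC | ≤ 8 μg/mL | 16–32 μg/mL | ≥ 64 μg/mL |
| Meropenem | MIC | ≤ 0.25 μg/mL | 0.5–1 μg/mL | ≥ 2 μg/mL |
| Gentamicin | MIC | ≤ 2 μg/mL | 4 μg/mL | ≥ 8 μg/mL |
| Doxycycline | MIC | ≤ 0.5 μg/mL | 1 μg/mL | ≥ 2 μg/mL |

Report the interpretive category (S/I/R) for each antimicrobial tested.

Moxifloxacin: 16 mm is ≥ 15 mm ⇒ Susceptible
Cefepime: 28 mm is in 27–28 mm ⇒ I
Piperacillin-tazobactam 128 μg/mL: ≥ 64 μg/mL ⇒ Resistant
Meropenem 64 μg/mL: ≥ 2 μg/mL ⇒ resistant
Gentamicin 0.06 μg/mL: ≤ 2 μg/mL ⇒ Susceptible
Doxycycline: 0.06 μg/mL is ≤ 0.5 μg/mL — Susceptible

S, I, R, R, S, S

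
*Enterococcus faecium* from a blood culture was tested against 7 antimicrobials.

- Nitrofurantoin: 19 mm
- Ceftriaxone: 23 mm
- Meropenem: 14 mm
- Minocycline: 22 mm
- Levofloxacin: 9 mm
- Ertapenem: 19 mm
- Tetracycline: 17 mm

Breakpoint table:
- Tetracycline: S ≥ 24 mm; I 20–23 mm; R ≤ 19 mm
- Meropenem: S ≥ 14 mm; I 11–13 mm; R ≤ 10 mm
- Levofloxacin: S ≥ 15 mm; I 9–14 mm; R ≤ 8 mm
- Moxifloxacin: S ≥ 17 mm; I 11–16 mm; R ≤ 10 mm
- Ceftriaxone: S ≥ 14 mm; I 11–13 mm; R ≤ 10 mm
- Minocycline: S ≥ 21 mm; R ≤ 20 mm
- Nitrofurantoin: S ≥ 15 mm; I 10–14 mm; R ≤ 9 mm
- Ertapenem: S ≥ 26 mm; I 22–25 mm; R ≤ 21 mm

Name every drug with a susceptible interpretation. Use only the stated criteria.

nitrofurantoin, ceftriaxone, meropenem, minocycline

Nitrofurantoin: 19 mm is ≥ 15 mm — S
Ceftriaxone 23 mm: ≥ 14 mm — susceptible
Meropenem (14 mm) ≥ 14 mm — Susceptible
Minocycline (22 mm) ≥ 21 mm → susceptible
Levofloxacin: 9 mm is in 9–14 mm — I
Ertapenem (19 mm) ≤ 21 mm ⇒ R
Tetracycline (17 mm) ≤ 19 mm → R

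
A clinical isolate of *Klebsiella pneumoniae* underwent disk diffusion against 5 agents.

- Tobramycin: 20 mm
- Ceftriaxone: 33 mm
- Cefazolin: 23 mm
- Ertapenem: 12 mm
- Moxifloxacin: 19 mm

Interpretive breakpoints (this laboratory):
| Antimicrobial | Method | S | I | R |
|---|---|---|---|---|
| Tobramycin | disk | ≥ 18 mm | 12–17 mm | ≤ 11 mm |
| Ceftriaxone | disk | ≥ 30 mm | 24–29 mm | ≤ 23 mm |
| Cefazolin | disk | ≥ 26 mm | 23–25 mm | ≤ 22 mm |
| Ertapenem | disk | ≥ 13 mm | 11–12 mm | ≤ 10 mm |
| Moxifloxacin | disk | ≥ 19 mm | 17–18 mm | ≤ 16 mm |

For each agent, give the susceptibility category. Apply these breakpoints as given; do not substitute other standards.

Tobramycin 20 mm: ≥ 18 mm → S
Ceftriaxone 33 mm: ≥ 30 mm — Susceptible
Cefazolin (23 mm) in 23–25 mm — I
Ertapenem 12 mm: in 11–12 mm — intermediate
Moxifloxacin (19 mm) ≥ 19 mm → susceptible

S, S, I, I, S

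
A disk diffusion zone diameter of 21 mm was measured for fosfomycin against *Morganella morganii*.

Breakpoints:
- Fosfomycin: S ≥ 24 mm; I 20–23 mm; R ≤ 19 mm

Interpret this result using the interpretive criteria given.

Intermediate

Fosfomycin (21 mm) in 20–23 mm → Intermediate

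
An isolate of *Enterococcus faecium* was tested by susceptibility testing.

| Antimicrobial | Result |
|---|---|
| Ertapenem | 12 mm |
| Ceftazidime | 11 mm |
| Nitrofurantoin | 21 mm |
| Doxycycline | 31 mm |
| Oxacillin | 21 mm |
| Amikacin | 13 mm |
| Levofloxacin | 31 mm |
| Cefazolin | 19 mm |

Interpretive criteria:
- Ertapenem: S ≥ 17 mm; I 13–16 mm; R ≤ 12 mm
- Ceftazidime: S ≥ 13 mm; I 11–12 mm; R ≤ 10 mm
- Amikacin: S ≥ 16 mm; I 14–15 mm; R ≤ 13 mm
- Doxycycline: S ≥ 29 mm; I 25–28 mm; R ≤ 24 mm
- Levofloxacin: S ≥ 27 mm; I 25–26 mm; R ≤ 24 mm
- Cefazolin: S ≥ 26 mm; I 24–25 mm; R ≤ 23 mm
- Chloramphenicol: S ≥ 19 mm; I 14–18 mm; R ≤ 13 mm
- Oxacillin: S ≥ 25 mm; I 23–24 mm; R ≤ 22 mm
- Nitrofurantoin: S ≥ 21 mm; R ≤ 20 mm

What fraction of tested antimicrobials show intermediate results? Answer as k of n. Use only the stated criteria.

Ertapenem: 12 mm is ≤ 12 mm ⇒ resistant
Ceftazidime (11 mm) in 11–12 mm ⇒ intermediate
Nitrofurantoin (21 mm) ≥ 21 mm → S
Doxycycline: 31 mm is ≥ 29 mm — S
Oxacillin: 21 mm is ≤ 22 mm — Resistant
Amikacin: 13 mm is ≤ 13 mm ⇒ resistant
Levofloxacin: 31 mm is ≥ 27 mm — susceptible
Cefazolin 19 mm: ≤ 23 mm → R
Intermediate: 1/8

1 of 8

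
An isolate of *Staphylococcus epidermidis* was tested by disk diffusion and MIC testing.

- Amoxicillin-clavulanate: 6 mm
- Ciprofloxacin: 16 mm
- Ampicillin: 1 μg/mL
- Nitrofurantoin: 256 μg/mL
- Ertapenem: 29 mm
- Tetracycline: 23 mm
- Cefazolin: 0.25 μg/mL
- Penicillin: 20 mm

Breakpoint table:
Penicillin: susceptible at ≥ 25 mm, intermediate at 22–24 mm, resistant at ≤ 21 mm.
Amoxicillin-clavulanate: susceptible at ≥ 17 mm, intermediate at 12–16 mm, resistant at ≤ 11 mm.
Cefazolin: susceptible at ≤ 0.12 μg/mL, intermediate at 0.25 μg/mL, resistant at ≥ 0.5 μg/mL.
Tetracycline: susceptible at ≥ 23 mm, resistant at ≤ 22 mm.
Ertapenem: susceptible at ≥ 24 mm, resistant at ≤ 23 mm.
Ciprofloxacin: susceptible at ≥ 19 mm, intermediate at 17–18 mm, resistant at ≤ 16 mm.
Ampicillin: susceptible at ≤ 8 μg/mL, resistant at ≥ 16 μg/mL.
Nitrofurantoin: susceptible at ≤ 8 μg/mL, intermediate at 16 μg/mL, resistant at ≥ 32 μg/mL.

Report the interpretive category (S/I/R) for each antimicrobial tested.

R, R, S, R, S, S, I, R

Amoxicillin-clavulanate (6 mm) ≤ 11 mm ⇒ R
Ciprofloxacin: 16 mm is ≤ 16 mm → Resistant
Ampicillin: 1 μg/mL is ≤ 8 μg/mL ⇒ S
Nitrofurantoin (256 μg/mL) ≥ 32 μg/mL ⇒ resistant
Ertapenem (29 mm) ≥ 24 mm ⇒ S
Tetracycline 23 mm: ≥ 23 mm — S
Cefazolin: 0.25 μg/mL is = 0.25 μg/mL → intermediate
Penicillin 20 mm: ≤ 21 mm — resistant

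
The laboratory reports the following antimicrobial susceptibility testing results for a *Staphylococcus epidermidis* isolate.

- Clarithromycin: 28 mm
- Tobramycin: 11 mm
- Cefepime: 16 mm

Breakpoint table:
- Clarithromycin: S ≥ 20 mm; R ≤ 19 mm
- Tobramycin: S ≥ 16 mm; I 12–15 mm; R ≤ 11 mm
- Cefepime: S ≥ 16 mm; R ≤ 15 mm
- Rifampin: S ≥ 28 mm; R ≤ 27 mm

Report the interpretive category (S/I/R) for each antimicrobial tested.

Clarithromycin 28 mm: ≥ 20 mm ⇒ Susceptible
Tobramycin: 11 mm is ≤ 11 mm ⇒ Resistant
Cefepime 16 mm: ≥ 16 mm ⇒ Susceptible

S, R, S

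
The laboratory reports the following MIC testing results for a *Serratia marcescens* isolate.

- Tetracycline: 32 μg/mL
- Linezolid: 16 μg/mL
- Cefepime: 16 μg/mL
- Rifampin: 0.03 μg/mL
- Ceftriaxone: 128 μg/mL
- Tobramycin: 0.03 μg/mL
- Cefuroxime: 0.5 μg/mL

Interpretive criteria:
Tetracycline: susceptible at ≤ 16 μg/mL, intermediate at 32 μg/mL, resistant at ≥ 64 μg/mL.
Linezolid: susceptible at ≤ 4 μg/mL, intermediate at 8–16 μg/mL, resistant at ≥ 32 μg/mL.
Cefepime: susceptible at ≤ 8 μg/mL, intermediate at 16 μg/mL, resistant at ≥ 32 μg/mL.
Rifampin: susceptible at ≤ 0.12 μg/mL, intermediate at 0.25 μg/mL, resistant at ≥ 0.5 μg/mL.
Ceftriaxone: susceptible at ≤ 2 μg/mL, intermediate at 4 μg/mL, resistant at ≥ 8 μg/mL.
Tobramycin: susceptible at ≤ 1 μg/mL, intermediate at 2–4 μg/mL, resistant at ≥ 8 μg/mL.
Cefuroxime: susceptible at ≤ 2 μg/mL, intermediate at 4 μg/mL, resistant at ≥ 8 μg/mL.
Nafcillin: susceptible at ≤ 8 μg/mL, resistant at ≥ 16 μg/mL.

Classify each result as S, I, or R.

I, I, I, S, R, S, S

Tetracycline: 32 μg/mL is = 32 μg/mL — Intermediate
Linezolid: 16 μg/mL is in 8–16 μg/mL → I
Cefepime: 16 μg/mL is = 16 μg/mL — intermediate
Rifampin: 0.03 μg/mL is ≤ 0.12 μg/mL ⇒ S
Ceftriaxone (128 μg/mL) ≥ 8 μg/mL — Resistant
Tobramycin (0.03 μg/mL) ≤ 1 μg/mL ⇒ S
Cefuroxime 0.5 μg/mL: ≤ 2 μg/mL ⇒ susceptible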